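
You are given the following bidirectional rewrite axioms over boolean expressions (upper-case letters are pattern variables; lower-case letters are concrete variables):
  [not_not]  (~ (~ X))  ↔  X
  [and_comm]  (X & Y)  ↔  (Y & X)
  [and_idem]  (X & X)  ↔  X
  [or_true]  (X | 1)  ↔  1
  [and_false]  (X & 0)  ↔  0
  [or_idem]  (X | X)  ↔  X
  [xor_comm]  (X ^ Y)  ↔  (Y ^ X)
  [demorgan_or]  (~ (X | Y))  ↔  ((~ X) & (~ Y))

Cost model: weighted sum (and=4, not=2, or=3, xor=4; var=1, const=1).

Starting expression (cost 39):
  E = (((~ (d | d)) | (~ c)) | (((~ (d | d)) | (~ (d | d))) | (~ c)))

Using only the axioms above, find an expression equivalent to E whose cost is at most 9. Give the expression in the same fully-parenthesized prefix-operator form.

((~ d) | (~ c))   [cost 9]

(1) ((~ (d | d)) | (~ (d | d)))  =[or_idem →]=  (~ (d | d))    ⊢ (((~ (d | d)) | (~ c)) | ((~ (d | d)) | (~ c)))
(2) (((~ (d | d)) | (~ c)) | ((~ (d | d)) | (~ c)))  =[or_idem →]=  ((~ (d | d)) | (~ c))
(3) (d | d)  =[or_idem →]=  d    ⊢ cost 9, within 9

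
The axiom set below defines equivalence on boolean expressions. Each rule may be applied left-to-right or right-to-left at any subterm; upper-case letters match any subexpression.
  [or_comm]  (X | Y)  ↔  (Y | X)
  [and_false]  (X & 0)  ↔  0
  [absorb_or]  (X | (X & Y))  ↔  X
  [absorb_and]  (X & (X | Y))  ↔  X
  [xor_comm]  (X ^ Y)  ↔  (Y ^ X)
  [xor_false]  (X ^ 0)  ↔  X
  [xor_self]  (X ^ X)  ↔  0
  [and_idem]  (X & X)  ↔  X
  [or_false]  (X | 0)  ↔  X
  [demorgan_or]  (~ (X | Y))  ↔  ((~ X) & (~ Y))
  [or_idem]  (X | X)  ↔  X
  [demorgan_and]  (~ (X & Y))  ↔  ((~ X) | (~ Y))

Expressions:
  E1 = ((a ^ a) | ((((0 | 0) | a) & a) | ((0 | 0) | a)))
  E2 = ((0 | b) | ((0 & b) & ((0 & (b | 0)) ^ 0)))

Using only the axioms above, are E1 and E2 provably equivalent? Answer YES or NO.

The axioms are sound identities: if E1 ↔* E2 then E1 and E2 evaluate identically under any assignment.
Under a=0, b=1: E1 evaluates to 0, E2 to 1. Distinct ⇒ no rewrite sequence connects them.

NO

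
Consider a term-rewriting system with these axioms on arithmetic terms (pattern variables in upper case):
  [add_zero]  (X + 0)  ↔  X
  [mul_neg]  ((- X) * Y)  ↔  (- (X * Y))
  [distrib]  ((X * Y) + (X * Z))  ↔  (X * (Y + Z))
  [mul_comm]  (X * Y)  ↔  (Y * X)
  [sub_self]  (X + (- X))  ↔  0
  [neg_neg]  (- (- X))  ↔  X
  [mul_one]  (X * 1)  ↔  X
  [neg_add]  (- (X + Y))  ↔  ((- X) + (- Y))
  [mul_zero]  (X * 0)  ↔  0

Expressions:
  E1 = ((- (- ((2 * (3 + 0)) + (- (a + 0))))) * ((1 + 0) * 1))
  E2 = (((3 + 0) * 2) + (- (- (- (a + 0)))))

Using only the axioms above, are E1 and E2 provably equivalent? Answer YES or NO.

(1) (- (- ((2 * (3 + 0)) + (- (a + 0)))))  =[neg_neg →]=  ((2 * (3 + 0)) + (- (a + 0)))    ⊢ (((2 * (3 + 0)) + (- (a + 0))) * ((1 + 0) * 1))
(2) (a + 0)  =[add_zero →]=  a    ⊢ (((2 * (3 + 0)) + (- a)) * ((1 + 0) * 1))
(3) ((1 + 0) * 1)  =[mul_one →]=  (1 + 0)    ⊢ (((2 * (3 + 0)) + (- a)) * (1 + 0))
(4) (1 + 0)  =[add_zero →]=  1    ⊢ (((2 * (3 + 0)) + (- a)) * 1)
(5) (3 + 0)  =[add_zero →]=  3    ⊢ (((2 * 3) + (- a)) * 1)
(6) (2 * 3)  =[mul_comm →]=  (3 * 2)    ⊢ (((3 * 2) + (- a)) * 1)
(7) (((3 * 2) + (- a)) * 1)  =[mul_one →]=  ((3 * 2) + (- a))
(8) 3  =[add_zero ←]=  (3 + 0)    ⊢ (((3 + 0) * 2) + (- a))
(9) a  =[add_zero ←]=  (a + 0)    ⊢ (((3 + 0) * 2) + (- (a + 0)))
(10) (- (a + 0))  =[neg_neg ←]=  (- (- (- (a + 0))))    ⊢ E2

YES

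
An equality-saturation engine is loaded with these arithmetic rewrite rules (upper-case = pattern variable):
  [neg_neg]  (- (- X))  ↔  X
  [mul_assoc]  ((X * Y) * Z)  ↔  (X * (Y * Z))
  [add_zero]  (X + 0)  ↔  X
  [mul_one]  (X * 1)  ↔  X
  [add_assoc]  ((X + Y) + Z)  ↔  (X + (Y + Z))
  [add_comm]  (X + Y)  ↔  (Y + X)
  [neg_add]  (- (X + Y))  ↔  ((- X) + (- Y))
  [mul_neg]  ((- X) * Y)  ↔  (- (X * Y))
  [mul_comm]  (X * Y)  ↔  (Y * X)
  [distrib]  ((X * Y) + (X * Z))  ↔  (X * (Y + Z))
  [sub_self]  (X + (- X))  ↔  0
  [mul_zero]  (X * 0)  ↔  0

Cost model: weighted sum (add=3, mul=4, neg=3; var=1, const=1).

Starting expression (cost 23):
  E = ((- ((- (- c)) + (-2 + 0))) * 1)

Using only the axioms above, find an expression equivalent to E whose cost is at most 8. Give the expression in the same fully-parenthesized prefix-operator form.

(1) (- (- c))  =[neg_neg →]=  c    ⊢ ((- (c + (-2 + 0))) * 1)
(2) ((- (c + (-2 + 0))) * 1)  =[mul_one →]=  (- (c + (-2 + 0)))
(3) (-2 + 0)  =[add_zero →]=  -2    ⊢ cost 8, within 8

(- (c + -2))   [cost 8]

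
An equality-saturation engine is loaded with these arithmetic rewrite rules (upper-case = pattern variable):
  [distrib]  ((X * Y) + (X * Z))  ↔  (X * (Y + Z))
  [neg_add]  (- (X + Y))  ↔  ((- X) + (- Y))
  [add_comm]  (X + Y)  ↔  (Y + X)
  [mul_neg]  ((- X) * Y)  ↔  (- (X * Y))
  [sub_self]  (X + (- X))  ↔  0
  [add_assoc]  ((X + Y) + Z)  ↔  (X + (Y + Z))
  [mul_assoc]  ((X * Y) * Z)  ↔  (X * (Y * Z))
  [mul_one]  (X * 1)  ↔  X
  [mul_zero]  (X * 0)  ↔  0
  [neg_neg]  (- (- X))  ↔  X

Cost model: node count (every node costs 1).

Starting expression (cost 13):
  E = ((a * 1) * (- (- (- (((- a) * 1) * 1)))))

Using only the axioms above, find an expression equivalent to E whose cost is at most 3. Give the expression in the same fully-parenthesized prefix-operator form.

1. [neg_neg →] (- (- (((- a) * 1) * 1)))  →  (((- a) * 1) * 1);  E = ((a * 1) * (- (((- a) * 1) * 1)))
2. [mul_one →] (a * 1)  →  a;  E = (a * (- (((- a) * 1) * 1)))
3. [mul_one →] (((- a) * 1) * 1)  →  ((- a) * 1);  E = (a * (- ((- a) * 1)))
4. [mul_one →] ((- a) * 1)  →  (- a);  E = (a * (- (- a)))
5. [neg_neg →] (- (- a))  →  a;  cost 3 ≤ 3, done

(a * a)   [cost 3]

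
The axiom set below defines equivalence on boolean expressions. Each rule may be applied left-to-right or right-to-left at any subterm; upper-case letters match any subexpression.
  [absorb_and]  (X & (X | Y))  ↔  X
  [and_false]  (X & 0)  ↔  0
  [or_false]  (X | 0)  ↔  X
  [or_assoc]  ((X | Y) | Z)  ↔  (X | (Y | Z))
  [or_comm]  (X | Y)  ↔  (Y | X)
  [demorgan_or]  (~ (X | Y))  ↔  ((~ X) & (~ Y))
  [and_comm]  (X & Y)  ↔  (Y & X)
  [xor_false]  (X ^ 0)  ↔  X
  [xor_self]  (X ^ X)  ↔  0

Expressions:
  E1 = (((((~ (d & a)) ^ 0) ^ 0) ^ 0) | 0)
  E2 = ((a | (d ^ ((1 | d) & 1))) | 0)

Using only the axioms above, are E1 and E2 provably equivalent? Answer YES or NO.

NO

The axioms are sound identities: if E1 ↔* E2 then E1 and E2 evaluate identically under any assignment.
Under a=0, d=1: E1 evaluates to 1, E2 to 0. Distinct ⇒ no rewrite sequence connects them.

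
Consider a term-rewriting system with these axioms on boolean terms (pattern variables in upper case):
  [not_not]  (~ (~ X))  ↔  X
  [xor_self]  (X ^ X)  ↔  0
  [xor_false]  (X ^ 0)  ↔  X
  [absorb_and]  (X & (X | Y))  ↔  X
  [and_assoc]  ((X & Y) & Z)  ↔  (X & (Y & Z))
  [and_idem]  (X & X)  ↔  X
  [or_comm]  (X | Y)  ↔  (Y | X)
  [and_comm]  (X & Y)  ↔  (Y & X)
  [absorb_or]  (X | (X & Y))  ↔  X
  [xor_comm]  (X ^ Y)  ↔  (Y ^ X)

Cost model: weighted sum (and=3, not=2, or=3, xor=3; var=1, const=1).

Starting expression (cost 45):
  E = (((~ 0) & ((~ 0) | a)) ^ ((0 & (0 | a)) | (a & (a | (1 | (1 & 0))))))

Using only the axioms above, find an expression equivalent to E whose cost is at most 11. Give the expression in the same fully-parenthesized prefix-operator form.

((~ 0) ^ (0 | a))   [cost 11]

(1) (1 | (1 & 0))  =[absorb_or →]=  1    ⊢ (((~ 0) & ((~ 0) | a)) ^ ((0 & (0 | a)) | (a & (a | 1))))
(2) (0 & (0 | a))  =[absorb_and →]=  0    ⊢ (((~ 0) & ((~ 0) | a)) ^ (0 | (a & (a | 1))))
(3) (a & (a | 1))  =[absorb_and →]=  a    ⊢ (((~ 0) & ((~ 0) | a)) ^ (0 | a))
(4) ((~ 0) & ((~ 0) | a))  =[absorb_and →]=  (~ 0)    ⊢ cost 11, within 11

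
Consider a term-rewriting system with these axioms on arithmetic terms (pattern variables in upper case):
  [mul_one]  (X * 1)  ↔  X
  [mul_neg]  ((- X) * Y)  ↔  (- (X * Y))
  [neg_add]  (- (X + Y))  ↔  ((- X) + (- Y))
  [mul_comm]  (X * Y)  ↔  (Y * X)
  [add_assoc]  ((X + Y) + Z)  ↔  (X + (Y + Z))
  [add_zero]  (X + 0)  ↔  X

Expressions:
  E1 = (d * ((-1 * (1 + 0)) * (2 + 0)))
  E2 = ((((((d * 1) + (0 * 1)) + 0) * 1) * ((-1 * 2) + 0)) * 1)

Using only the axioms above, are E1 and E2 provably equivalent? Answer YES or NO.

YES

(1) (2 + 0)  =[add_zero →]=  2    ⊢ (d * ((-1 * (1 + 0)) * 2))
(2) (1 + 0)  =[add_zero →]=  1    ⊢ (d * ((-1 * 1) * 2))
(3) (-1 * 1)  =[mul_one →]=  -1    ⊢ (d * (-1 * 2))
(4) d  =[add_zero ←]=  (d + 0)    ⊢ ((d + 0) * (-1 * 2))
(5) (-1 * 2)  =[add_zero ←]=  ((-1 * 2) + 0)    ⊢ ((d + 0) * ((-1 * 2) + 0))
(6) d  =[mul_one ←]=  (d * 1)    ⊢ (((d * 1) + 0) * ((-1 * 2) + 0))
(7) 0  =[mul_one ←]=  (0 * 1)    ⊢ (((d * 1) + (0 * 1)) * ((-1 * 2) + 0))
(8) ((d * 1) + (0 * 1))  =[mul_one ←]=  (((d * 1) + (0 * 1)) * 1)    ⊢ ((((d * 1) + (0 * 1)) * 1) * ((-1 * 2) + 0))
(9) ((d * 1) + (0 * 1))  =[add_zero ←]=  (((d * 1) + (0 * 1)) + 0)    ⊢ (((((d * 1) + (0 * 1)) + 0) * 1) * ((-1 * 2) + 0))
(10) (((((d * 1) + (0 * 1)) + 0) * 1) * ((-1 * 2) + 0))  =[mul_one ←]=  ((((((d * 1) + (0 * 1)) + 0) * 1) * ((-1 * 2) + 0)) * 1)    ⊢ E2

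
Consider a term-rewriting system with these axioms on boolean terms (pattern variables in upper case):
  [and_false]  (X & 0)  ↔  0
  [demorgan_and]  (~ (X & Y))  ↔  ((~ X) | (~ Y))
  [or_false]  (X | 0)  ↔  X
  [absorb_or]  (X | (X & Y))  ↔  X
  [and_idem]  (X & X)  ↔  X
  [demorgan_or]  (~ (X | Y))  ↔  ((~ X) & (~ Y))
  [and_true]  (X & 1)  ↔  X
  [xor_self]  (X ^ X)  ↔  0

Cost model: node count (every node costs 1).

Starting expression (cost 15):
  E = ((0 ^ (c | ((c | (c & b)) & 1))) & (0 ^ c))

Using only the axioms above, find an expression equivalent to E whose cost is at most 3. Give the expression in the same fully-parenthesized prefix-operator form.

(1) (c | (c & b))  =[absorb_or →]=  c    ⊢ ((0 ^ (c | (c & 1))) & (0 ^ c))
(2) (c | (c & 1))  =[absorb_or →]=  c    ⊢ ((0 ^ c) & (0 ^ c))
(3) ((0 ^ c) & (0 ^ c))  =[and_idem →]=  (0 ^ c)    ⊢ cost 3, within 3

(0 ^ c)   [cost 3]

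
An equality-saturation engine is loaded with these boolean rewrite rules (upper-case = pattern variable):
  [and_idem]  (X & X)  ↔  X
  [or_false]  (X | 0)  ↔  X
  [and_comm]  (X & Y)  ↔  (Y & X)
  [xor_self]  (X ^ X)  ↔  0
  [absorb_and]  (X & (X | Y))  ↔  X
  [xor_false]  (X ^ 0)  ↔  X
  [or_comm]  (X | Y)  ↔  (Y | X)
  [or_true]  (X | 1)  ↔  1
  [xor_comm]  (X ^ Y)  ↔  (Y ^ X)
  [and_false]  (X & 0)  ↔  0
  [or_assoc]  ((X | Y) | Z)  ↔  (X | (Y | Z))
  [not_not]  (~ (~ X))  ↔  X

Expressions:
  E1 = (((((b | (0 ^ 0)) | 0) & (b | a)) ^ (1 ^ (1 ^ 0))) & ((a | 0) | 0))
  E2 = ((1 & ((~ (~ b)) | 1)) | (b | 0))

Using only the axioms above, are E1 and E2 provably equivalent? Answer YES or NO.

All listed rules preserve value, hence provable equivalence implies equal values everywhere; look for a separating assignment.
a=0, b=0 gives E1 ↦ 0, E2 ↦ 1; values differ ⇒ not provably equivalent.

NO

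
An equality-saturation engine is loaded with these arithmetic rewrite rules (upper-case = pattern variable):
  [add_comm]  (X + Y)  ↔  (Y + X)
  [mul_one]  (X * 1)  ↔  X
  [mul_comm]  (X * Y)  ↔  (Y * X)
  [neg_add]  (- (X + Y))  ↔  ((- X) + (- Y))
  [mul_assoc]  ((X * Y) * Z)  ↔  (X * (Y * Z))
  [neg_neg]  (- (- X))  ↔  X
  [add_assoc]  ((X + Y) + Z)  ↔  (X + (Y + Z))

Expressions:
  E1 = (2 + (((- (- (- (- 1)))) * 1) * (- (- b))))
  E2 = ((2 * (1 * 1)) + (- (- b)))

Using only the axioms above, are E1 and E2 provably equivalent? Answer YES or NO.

1. [neg_neg →] (- (- (- (- 1))))  →  (- (- 1));  E1 = (2 + (((- (- 1)) * 1) * (- (- b))))
2. [mul_one →] ((- (- 1)) * 1)  →  (- (- 1));  E1 = (2 + ((- (- 1)) * (- (- b))))
3. [neg_neg →] (- (- b))  →  b;  E1 = (2 + ((- (- 1)) * b))
4. [mul_comm →] ((- (- 1)) * b)  →  (b * (- (- 1)));  E1 = (2 + (b * (- (- 1))))
5. [neg_neg →] (- (- 1))  →  1;  E1 = (2 + (b * 1))
6. [mul_one →] (b * 1)  →  b;  E1 = (2 + b)
7. [mul_one ←] 2  →  (2 * 1);  E1 = ((2 * 1) + b)
8. [neg_neg ←] b  →  (- (- b));  E1 = ((2 * 1) + (- (- b)))
9. [mul_one ←] 1  →  (1 * 1);  this is E2

YES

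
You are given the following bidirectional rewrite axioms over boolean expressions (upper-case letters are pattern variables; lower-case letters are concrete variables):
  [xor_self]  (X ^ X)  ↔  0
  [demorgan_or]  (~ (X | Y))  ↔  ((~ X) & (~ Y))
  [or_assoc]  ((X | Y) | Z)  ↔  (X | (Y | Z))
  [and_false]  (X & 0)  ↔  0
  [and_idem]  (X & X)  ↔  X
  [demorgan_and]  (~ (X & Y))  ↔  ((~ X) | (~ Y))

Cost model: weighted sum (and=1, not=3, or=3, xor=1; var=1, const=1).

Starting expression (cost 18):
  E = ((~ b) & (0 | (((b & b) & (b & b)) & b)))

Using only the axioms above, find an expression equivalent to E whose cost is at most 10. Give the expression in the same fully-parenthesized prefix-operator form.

((~ b) & (0 | b))   [cost 10]

(1) ((b & b) & (b & b))  =[and_idem →]=  (b & b)    ⊢ ((~ b) & (0 | ((b & b) & b)))
(2) (b & b)  =[and_idem →]=  b    ⊢ ((~ b) & (0 | (b & b)))
(3) (b & b)  =[and_idem →]=  b    ⊢ cost 10, within 10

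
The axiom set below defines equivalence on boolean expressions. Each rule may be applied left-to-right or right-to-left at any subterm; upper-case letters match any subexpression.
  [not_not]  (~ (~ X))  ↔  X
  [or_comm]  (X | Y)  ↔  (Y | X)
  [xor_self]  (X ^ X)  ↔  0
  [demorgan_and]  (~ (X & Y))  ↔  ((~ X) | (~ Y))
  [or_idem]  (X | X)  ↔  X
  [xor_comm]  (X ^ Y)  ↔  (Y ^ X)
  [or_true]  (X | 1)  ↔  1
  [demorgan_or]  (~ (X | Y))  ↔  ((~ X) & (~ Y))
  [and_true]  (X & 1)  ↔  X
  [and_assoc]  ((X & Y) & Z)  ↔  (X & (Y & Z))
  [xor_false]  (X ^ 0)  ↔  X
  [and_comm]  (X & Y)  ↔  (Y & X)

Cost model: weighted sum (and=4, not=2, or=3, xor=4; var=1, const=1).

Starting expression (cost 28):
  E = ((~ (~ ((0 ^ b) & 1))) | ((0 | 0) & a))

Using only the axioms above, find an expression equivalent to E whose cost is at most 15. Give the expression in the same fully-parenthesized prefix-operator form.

step 1: or_idem (→) rewrites (0 | 0) into 0, now ((~ (~ ((0 ^ b) & 1))) | (0 & a))
step 2: not_not (→) rewrites (~ (~ ((0 ^ b) & 1))) into ((0 ^ b) & 1), now (((0 ^ b) & 1) | (0 & a))
step 3: and_true (→) rewrites ((0 ^ b) & 1) into (0 ^ b), reaching cost 15 (bound 15)

((0 ^ b) | (0 & a))   [cost 15]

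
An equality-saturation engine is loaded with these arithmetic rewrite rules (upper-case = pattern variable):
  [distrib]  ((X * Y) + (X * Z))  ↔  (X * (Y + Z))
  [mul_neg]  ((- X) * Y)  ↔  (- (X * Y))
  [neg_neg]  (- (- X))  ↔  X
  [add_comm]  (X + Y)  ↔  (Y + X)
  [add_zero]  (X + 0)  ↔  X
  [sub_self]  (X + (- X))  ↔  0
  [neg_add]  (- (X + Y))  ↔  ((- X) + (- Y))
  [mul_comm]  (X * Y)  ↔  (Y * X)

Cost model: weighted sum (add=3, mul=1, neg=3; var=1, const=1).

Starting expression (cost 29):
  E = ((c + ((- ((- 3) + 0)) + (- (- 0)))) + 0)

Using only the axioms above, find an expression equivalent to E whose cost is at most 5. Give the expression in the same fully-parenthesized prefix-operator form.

(3 + c)   [cost 5]

step 1: add_zero (→) rewrites ((- 3) + 0) into (- 3), now ((c + ((- (- 3)) + (- (- 0)))) + 0)
step 2: neg_neg (→) rewrites (- (- 0)) into 0, now ((c + ((- (- 3)) + 0)) + 0)
step 3: neg_neg (→) rewrites (- (- 3)) into 3, now ((c + (3 + 0)) + 0)
step 4: add_zero (→) rewrites (3 + 0) into 3, now ((c + 3) + 0)
step 5: add_comm (→) rewrites (c + 3) into (3 + c), now ((3 + c) + 0)
step 6: add_zero (→) rewrites ((3 + c) + 0) into (3 + c), reaching cost 5 (bound 5)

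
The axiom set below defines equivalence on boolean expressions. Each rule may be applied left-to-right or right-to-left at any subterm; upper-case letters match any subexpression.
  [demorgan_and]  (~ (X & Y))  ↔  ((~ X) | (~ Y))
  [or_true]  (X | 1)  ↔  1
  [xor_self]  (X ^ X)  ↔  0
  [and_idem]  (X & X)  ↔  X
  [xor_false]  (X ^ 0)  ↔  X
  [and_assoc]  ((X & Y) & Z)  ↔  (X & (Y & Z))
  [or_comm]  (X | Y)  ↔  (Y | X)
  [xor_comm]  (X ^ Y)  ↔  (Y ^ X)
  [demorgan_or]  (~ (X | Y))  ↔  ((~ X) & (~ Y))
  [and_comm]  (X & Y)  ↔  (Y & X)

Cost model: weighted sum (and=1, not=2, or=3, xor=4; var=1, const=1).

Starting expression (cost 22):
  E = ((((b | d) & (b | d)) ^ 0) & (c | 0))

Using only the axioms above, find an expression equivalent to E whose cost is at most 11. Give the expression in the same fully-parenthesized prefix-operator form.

((b | d) & (c | 0))   [cost 11]

1. [xor_false →] (((b | d) & (b | d)) ^ 0)  →  ((b | d) & (b | d));  E = (((b | d) & (b | d)) & (c | 0))
2. [and_idem →] ((b | d) & (b | d))  →  (b | d);  cost 11 ≤ 11, done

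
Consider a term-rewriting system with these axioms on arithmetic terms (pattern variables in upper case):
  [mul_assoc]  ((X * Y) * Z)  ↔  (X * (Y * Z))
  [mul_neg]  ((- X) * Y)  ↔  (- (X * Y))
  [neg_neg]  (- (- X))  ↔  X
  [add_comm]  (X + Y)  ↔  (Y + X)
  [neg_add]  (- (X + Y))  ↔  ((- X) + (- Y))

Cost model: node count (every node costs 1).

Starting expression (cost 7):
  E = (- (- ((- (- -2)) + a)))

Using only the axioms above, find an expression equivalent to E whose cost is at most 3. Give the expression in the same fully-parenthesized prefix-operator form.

1. [add_comm →] ((- (- -2)) + a)  →  (a + (- (- -2)));  E = (- (- (a + (- (- -2)))))
2. [neg_neg →] (- (- -2))  →  -2;  E = (- (- (a + -2)))
3. [neg_neg →] (- (- (a + -2)))  →  (a + -2);  cost 3 ≤ 3, done

(a + -2)   [cost 3]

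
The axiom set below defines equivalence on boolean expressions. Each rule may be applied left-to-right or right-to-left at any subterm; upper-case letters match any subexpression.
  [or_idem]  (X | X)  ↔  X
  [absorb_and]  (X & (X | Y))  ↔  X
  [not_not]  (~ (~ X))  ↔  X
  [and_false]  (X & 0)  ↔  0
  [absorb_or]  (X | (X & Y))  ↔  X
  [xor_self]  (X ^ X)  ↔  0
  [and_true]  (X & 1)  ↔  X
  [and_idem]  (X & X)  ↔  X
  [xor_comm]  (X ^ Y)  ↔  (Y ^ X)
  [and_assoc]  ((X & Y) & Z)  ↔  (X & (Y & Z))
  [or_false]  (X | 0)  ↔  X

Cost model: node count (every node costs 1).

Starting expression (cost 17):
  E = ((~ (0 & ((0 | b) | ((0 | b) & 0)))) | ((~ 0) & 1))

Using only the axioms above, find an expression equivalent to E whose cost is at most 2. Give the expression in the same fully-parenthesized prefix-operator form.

step 1: absorb_or (→) rewrites ((0 | b) | ((0 | b) & 0)) into (0 | b), now ((~ (0 & (0 | b))) | ((~ 0) & 1))
step 2: absorb_and (→) rewrites (0 & (0 | b)) into 0, now ((~ 0) | ((~ 0) & 1))
step 3: absorb_or (→) rewrites ((~ 0) | ((~ 0) & 1)) into (~ 0), reaching cost 2 (bound 2)

(~ 0)   [cost 2]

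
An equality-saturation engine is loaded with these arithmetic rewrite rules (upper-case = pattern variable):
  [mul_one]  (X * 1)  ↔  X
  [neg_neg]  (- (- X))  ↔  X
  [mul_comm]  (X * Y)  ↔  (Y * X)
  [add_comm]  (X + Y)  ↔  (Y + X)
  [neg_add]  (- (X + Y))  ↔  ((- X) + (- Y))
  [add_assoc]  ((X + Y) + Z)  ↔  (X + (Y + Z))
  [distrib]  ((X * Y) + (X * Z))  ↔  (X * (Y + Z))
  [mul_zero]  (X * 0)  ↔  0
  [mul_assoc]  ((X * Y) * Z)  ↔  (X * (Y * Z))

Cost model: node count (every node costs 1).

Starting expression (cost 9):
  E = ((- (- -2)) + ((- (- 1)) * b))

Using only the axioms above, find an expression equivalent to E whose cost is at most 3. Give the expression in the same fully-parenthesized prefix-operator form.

step 1: neg_neg (→) rewrites (- (- 1)) into 1, now ((- (- -2)) + (1 * b))
step 2: add_comm (→) rewrites ((- (- -2)) + (1 * b)) into ((1 * b) + (- (- -2)))
step 3: mul_comm (→) rewrites (1 * b) into (b * 1), now ((b * 1) + (- (- -2)))
step 4: mul_one (→) rewrites (b * 1) into b, now (b + (- (- -2)))
step 5: neg_neg (→) rewrites (- (- -2)) into -2, reaching cost 3 (bound 3)

(b + -2)   [cost 3]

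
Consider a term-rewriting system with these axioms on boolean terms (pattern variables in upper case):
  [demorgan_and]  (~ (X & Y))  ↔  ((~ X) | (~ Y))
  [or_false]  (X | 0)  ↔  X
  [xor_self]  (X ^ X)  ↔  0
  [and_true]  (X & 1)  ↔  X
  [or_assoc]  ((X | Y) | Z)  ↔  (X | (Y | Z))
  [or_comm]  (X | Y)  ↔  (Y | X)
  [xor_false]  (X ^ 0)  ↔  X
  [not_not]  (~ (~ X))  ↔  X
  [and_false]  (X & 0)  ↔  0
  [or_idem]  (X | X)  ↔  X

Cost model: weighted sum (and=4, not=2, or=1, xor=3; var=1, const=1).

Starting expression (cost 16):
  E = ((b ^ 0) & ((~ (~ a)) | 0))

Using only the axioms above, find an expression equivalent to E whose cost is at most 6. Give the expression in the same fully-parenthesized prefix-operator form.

(1) (b ^ 0)  =[xor_false →]=  b    ⊢ (b & ((~ (~ a)) | 0))
(2) (~ (~ a))  =[not_not →]=  a    ⊢ (b & (a | 0))
(3) (a | 0)  =[or_false →]=  a    ⊢ cost 6, within 6

(b & a)   [cost 6]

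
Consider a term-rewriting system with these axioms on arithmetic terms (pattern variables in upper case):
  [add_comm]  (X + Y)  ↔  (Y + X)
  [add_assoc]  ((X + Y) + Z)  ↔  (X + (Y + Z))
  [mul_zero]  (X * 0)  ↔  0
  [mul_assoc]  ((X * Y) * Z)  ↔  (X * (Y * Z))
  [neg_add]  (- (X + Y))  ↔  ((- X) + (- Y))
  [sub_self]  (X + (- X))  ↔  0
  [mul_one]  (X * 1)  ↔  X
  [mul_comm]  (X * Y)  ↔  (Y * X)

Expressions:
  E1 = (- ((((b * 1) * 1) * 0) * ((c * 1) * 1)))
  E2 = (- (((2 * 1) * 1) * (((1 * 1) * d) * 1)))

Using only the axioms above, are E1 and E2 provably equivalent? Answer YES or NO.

Every axiom is a valid identity, so a rewrite proof would force E1 and E2 to agree under every assignment.
At b=0, c=0, d=1: E1 = 0 but E2 = -2; they differ, so no derivation exists.

NO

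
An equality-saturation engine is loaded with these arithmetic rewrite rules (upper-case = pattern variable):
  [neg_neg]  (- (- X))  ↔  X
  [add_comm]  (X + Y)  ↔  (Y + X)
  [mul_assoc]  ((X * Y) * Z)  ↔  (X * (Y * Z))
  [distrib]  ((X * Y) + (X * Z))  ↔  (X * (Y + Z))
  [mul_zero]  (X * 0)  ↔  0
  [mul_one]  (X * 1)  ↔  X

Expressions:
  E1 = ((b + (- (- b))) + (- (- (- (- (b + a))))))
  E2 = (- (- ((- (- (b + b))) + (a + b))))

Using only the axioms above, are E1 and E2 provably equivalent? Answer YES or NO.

YES

(1) (- (- (b + a)))  =[neg_neg →]=  (b + a)    ⊢ ((b + (- (- b))) + (- (- (b + a))))
(2) (- (- (b + a)))  =[neg_neg →]=  (b + a)    ⊢ ((b + (- (- b))) + (b + a))
(3) (b + (- (- b)))  =[add_comm →]=  ((- (- b)) + b)    ⊢ (((- (- b)) + b) + (b + a))
(4) (- (- b))  =[neg_neg →]=  b    ⊢ ((b + b) + (b + a))
(5) (b + a)  =[add_comm →]=  (a + b)    ⊢ ((b + b) + (a + b))
(6) (b + b)  =[neg_neg ←]=  (- (- (b + b)))    ⊢ ((- (- (b + b))) + (a + b))
(7) ((- (- (b + b))) + (a + b))  =[neg_neg ←]=  (- (- ((- (- (b + b))) + (a + b))))    ⊢ E2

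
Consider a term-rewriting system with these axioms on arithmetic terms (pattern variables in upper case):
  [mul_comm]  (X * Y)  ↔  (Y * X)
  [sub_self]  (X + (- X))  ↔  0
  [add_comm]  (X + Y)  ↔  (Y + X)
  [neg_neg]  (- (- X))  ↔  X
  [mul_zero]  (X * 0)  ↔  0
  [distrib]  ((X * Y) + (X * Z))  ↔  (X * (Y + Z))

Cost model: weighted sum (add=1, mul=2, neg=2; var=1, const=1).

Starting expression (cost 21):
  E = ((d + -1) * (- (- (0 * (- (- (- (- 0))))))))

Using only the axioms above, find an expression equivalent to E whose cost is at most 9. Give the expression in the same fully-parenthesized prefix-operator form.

1. [neg_neg →] (- (- (- 0)))  →  (- 0);  E = ((d + -1) * (- (- (0 * (- (- 0))))))
2. [neg_neg →] (- (- (0 * (- (- 0)))))  →  (0 * (- (- 0)));  E = ((d + -1) * (0 * (- (- 0))))
3. [neg_neg →] (- (- 0))  →  0;  cost 9 ≤ 9, done

((d + -1) * (0 * 0))   [cost 9]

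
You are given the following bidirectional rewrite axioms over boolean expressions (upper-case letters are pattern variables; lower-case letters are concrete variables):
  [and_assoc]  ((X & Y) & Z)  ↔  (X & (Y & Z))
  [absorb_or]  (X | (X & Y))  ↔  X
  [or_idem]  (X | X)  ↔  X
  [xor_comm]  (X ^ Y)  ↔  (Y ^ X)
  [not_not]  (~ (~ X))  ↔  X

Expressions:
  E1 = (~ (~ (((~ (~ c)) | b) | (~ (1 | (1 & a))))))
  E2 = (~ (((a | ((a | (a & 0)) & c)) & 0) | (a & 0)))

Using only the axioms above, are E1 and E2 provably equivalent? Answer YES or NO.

NO

All listed rules preserve value, hence provable equivalence implies equal values everywhere; look for a separating assignment.
a=0, b=0, c=0 gives E1 ↦ 0, E2 ↦ 1; values differ ⇒ not provably equivalent.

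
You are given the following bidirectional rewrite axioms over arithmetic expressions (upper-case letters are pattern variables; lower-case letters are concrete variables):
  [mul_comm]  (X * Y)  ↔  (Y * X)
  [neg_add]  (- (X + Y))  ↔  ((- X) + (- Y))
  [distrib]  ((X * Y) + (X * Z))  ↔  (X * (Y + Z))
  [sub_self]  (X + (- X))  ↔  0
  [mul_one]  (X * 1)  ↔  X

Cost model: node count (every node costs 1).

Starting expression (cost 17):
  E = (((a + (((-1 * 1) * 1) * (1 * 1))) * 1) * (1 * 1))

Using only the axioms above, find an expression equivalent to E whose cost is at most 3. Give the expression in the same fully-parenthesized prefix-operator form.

(a + -1)   [cost 3]

1. [mul_one →] (-1 * 1)  →  -1;  E = (((a + ((-1 * 1) * (1 * 1))) * 1) * (1 * 1))
2. [mul_one →] (1 * 1)  →  1;  E = (((a + ((-1 * 1) * (1 * 1))) * 1) * 1)
3. [mul_one →] ((a + ((-1 * 1) * (1 * 1))) * 1)  →  (a + ((-1 * 1) * (1 * 1)));  E = ((a + ((-1 * 1) * (1 * 1))) * 1)
4. [mul_one →] (1 * 1)  →  1;  E = ((a + ((-1 * 1) * 1)) * 1)
5. [mul_one →] ((-1 * 1) * 1)  →  (-1 * 1);  E = ((a + (-1 * 1)) * 1)
6. [mul_one →] (-1 * 1)  →  -1;  E = ((a + -1) * 1)
7. [mul_one →] ((a + -1) * 1)  →  (a + -1);  cost 3 ≤ 3, done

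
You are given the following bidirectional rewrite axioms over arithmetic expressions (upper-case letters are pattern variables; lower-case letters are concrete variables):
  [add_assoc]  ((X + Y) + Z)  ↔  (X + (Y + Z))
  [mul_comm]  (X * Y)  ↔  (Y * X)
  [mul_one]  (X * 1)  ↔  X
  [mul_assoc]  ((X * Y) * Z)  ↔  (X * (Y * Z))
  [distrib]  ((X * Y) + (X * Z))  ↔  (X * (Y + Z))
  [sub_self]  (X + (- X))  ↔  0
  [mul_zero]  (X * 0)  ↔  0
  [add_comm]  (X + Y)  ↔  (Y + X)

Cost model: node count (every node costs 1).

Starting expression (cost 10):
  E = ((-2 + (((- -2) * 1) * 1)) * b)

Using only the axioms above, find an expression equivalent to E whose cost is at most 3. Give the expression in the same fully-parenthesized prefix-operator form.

(1) (((- -2) * 1) * 1)  =[mul_one →]=  ((- -2) * 1)    ⊢ ((-2 + ((- -2) * 1)) * b)
(2) ((- -2) * 1)  =[mul_one →]=  (- -2)    ⊢ ((-2 + (- -2)) * b)
(3) (-2 + (- -2))  =[sub_self →]=  0    ⊢ cost 3, within 3

(0 * b)   [cost 3]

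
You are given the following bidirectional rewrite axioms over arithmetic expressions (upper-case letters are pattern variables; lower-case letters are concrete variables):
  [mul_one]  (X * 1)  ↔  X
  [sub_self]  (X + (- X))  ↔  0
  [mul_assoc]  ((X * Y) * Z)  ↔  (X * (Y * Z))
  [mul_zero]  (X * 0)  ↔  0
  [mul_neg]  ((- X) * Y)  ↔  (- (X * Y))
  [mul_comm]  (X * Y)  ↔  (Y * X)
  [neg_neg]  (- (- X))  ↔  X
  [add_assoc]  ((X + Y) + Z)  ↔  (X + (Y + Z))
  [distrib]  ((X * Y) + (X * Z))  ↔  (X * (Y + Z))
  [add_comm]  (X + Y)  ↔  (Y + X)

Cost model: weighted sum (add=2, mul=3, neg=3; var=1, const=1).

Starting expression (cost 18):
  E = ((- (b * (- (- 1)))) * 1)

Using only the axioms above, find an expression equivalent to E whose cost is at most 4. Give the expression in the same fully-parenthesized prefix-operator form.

(- b)   [cost 4]

(1) (- (- 1))  =[neg_neg →]=  1    ⊢ ((- (b * 1)) * 1)
(2) (b * 1)  =[mul_one →]=  b    ⊢ ((- b) * 1)
(3) ((- b) * 1)  =[mul_one →]=  (- b)    ⊢ cost 4, within 4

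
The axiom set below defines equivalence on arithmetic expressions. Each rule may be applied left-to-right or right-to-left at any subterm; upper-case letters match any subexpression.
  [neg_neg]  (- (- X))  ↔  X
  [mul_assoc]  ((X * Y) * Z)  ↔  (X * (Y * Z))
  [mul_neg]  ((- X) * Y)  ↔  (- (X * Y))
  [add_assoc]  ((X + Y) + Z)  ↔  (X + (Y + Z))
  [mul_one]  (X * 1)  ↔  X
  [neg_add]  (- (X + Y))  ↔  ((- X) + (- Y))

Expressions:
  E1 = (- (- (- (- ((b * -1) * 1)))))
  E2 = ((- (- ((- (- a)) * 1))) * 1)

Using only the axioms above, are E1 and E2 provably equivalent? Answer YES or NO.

NO

The axioms are sound identities: if E1 ↔* E2 then E1 and E2 evaluate identically under any assignment.
Under a=0, b=1: E1 evaluates to -1, E2 to 0. Distinct ⇒ no rewrite sequence connects them.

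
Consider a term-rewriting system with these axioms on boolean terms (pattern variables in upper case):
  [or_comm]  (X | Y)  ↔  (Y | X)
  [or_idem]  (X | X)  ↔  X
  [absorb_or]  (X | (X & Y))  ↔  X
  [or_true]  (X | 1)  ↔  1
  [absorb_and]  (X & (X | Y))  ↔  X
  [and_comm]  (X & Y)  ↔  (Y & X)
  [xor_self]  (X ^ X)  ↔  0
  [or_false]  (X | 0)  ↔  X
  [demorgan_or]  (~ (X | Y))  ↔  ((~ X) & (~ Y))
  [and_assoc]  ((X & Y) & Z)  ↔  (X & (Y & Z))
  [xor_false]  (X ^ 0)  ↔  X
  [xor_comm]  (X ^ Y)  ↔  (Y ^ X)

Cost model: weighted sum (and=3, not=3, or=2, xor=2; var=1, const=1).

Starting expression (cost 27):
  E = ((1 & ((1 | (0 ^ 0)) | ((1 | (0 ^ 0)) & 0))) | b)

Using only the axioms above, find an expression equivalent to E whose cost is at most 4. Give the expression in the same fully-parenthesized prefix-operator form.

1. [absorb_or →] ((1 | (0 ^ 0)) | ((1 | (0 ^ 0)) & 0))  →  (1 | (0 ^ 0));  E = ((1 & (1 | (0 ^ 0))) | b)
2. [xor_false →] (0 ^ 0)  →  0;  E = ((1 & (1 | 0)) | b)
3. [absorb_and →] (1 & (1 | 0))  →  1;  cost 4 ≤ 4, done

(1 | b)   [cost 4]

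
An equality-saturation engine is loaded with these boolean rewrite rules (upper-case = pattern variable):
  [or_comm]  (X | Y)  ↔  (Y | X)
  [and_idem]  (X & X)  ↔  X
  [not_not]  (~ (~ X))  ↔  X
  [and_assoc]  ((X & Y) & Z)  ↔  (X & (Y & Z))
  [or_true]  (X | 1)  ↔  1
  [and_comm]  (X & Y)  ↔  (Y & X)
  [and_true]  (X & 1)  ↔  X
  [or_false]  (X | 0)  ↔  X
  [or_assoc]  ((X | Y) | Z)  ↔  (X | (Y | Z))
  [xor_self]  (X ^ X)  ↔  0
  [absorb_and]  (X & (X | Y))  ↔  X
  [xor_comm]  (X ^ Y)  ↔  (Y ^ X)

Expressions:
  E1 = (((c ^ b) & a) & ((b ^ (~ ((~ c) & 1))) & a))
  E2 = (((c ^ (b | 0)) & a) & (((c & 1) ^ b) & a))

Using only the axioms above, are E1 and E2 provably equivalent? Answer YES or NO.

(1) ((~ c) & 1)  =[and_true →]=  (~ c)    ⊢ (((c ^ b) & a) & ((b ^ (~ (~ c))) & a))
(2) (~ (~ c))  =[not_not →]=  c    ⊢ (((c ^ b) & a) & ((b ^ c) & a))
(3) (b ^ c)  =[xor_comm →]=  (c ^ b)    ⊢ (((c ^ b) & a) & ((c ^ b) & a))
(4) c  =[and_true ←]=  (c & 1)    ⊢ (((c ^ b) & a) & (((c & 1) ^ b) & a))
(5) b  =[or_false ←]=  (b | 0)    ⊢ E2

YES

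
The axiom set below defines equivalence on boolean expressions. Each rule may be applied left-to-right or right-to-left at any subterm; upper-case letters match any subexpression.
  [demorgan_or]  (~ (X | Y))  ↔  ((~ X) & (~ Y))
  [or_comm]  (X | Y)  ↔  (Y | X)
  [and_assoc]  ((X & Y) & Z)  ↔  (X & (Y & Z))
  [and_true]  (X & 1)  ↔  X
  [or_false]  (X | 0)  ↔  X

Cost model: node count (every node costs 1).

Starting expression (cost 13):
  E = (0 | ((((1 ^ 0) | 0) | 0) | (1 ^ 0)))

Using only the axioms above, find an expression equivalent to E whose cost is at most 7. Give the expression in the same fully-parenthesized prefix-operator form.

step 1: or_false (→) rewrites (((1 ^ 0) | 0) | 0) into ((1 ^ 0) | 0), now (0 | (((1 ^ 0) | 0) | (1 ^ 0)))
step 2: or_false (→) rewrites ((1 ^ 0) | 0) into (1 ^ 0), now (0 | ((1 ^ 0) | (1 ^ 0)))
step 3: or_comm (→) rewrites (0 | ((1 ^ 0) | (1 ^ 0))) into (((1 ^ 0) | (1 ^ 0)) | 0)
step 4: or_false (→) rewrites (((1 ^ 0) | (1 ^ 0)) | 0) into ((1 ^ 0) | (1 ^ 0)), reaching cost 7 (bound 7)

((1 ^ 0) | (1 ^ 0))   [cost 7]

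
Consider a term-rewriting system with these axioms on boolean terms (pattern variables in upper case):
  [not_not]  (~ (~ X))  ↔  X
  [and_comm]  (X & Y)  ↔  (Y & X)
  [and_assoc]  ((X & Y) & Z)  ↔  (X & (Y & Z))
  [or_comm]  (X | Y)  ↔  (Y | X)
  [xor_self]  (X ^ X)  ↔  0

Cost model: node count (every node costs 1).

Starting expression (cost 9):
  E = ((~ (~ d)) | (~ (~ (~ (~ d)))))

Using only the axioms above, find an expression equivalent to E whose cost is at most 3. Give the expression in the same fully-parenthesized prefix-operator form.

1. [not_not →] (~ (~ d))  →  d;  E = (d | (~ (~ (~ (~ d)))))
2. [not_not →] (~ (~ (~ d)))  →  (~ d);  E = (d | (~ (~ d)))
3. [not_not →] (~ (~ d))  →  d;  cost 3 ≤ 3, done

(d | d)   [cost 3]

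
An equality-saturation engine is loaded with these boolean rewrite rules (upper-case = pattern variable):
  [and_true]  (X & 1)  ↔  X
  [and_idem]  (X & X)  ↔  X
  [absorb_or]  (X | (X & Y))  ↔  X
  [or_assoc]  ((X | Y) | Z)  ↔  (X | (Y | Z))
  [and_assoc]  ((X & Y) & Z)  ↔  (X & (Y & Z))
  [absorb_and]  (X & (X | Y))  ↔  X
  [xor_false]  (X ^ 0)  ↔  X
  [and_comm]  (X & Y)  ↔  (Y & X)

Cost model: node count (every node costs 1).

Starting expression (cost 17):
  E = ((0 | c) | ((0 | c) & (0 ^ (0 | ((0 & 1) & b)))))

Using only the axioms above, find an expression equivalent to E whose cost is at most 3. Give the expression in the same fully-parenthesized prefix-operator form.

step 1: and_true (→) rewrites (0 & 1) into 0, now ((0 | c) | ((0 | c) & (0 ^ (0 | (0 & b)))))
step 2: absorb_or (→) rewrites (0 | (0 & b)) into 0, now ((0 | c) | ((0 | c) & (0 ^ 0)))
step 3: xor_false (→) rewrites (0 ^ 0) into 0, now ((0 | c) | ((0 | c) & 0))
step 4: absorb_or (→) rewrites ((0 | c) | ((0 | c) & 0)) into (0 | c), reaching cost 3 (bound 3)

(0 | c)   [cost 3]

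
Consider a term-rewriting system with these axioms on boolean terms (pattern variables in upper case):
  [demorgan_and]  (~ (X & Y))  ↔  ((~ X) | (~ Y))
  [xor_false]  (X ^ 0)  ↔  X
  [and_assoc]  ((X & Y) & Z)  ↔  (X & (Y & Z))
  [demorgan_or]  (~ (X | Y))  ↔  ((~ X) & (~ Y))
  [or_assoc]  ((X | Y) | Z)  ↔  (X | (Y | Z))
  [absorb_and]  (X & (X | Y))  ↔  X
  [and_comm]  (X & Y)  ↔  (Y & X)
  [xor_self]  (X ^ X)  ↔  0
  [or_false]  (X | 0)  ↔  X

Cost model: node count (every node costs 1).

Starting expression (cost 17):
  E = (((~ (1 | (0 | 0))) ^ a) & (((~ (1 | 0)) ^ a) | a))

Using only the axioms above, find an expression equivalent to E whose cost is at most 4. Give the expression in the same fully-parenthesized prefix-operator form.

(1) (0 | 0)  =[or_false →]=  0    ⊢ (((~ (1 | 0)) ^ a) & (((~ (1 | 0)) ^ a) | a))
(2) (((~ (1 | 0)) ^ a) & (((~ (1 | 0)) ^ a) | a))  =[absorb_and →]=  ((~ (1 | 0)) ^ a)
(3) (1 | 0)  =[or_false →]=  1    ⊢ cost 4, within 4

((~ 1) ^ a)   [cost 4]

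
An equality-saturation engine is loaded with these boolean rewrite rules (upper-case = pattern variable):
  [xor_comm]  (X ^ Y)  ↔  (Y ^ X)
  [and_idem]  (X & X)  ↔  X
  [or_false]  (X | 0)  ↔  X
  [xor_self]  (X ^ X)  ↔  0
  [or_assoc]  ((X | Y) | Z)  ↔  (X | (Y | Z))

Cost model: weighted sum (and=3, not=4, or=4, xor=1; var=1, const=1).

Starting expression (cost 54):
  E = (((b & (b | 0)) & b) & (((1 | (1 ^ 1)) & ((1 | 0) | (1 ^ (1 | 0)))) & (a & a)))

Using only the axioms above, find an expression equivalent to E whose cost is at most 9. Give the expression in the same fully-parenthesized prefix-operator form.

(b & (1 & a))   [cost 9]

step 1: or_false (→) rewrites (1 | 0) into 1, now (((b & (b | 0)) & b) & (((1 | (1 ^ 1)) & ((1 | 0) | (1 ^ 1))) & (a & a)))
step 2: xor_self (→) rewrites (1 ^ 1) into 0, now (((b & (b | 0)) & b) & (((1 | 0) & ((1 | 0) | (1 ^ 1))) & (a & a)))
step 3: xor_self (→) rewrites (1 ^ 1) into 0, now (((b & (b | 0)) & b) & (((1 | 0) & ((1 | 0) | 0)) & (a & a)))
step 4: or_false (→) rewrites (1 | 0) into 1, now (((b & (b | 0)) & b) & (((1 | 0) & (1 | 0)) & (a & a)))
step 5: or_false (→) rewrites (1 | 0) into 1, now (((b & (b | 0)) & b) & ((1 & (1 | 0)) & (a & a)))
step 6: and_idem (→) rewrites (a & a) into a, now (((b & (b | 0)) & b) & ((1 & (1 | 0)) & a))
step 7: or_false (→) rewrites (b | 0) into b, now (((b & b) & b) & ((1 & (1 | 0)) & a))
step 8: or_false (→) rewrites (1 | 0) into 1, now (((b & b) & b) & ((1 & 1) & a))
step 9: and_idem (→) rewrites (b & b) into b, now ((b & b) & ((1 & 1) & a))
step 10: and_idem (→) rewrites (b & b) into b, now (b & ((1 & 1) & a))
step 11: and_idem (→) rewrites (1 & 1) into 1, reaching cost 9 (bound 9)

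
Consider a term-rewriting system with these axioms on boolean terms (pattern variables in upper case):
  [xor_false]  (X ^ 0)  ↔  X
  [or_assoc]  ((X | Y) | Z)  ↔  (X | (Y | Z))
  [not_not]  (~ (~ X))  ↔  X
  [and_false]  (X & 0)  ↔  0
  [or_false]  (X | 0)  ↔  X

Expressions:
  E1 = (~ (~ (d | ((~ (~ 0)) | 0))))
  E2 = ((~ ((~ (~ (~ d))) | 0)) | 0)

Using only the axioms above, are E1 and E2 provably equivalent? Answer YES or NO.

(1) ((~ (~ 0)) | 0)  =[or_false →]=  (~ (~ 0))    ⊢ (~ (~ (d | (~ (~ 0)))))
(2) (~ (~ 0))  =[not_not →]=  0    ⊢ (~ (~ (d | 0)))
(3) (d | 0)  =[or_false →]=  d    ⊢ (~ (~ d))
(4) (~ d)  =[or_false ←]=  ((~ d) | 0)    ⊢ (~ ((~ d) | 0))
(5) (~ d)  =[not_not ←]=  (~ (~ (~ d)))    ⊢ (~ ((~ (~ (~ d))) | 0))
(6) (~ ((~ (~ (~ d))) | 0))  =[or_false ←]=  ((~ ((~ (~ (~ d))) | 0)) | 0)    ⊢ E2

YES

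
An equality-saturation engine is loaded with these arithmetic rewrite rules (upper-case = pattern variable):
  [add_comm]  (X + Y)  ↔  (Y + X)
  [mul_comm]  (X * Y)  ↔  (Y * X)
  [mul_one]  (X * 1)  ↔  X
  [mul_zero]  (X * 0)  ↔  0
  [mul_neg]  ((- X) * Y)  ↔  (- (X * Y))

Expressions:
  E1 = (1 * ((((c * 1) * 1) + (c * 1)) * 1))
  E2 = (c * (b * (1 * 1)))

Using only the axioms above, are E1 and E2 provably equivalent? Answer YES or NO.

NO

Every axiom is a valid identity, so a rewrite proof would force E1 and E2 to agree under every assignment.
At b=0, c=1: E1 = 2 but E2 = 0; they differ, so no derivation exists.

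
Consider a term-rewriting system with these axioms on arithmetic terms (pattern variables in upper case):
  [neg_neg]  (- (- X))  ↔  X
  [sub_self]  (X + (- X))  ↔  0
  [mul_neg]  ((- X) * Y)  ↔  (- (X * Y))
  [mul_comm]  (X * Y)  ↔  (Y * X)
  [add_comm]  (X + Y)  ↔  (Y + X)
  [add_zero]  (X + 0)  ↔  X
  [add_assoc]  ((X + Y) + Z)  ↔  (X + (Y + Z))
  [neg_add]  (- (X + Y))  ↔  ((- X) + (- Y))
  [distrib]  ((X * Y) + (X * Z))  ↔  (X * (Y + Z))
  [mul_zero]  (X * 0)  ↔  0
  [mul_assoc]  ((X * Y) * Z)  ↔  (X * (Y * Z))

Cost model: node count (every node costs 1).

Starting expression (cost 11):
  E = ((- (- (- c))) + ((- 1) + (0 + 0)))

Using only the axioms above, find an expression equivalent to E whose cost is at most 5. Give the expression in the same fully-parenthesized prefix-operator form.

(1) (0 + 0)  =[add_zero →]=  0    ⊢ ((- (- (- c))) + ((- 1) + 0))
(2) ((- 1) + 0)  =[add_zero →]=  (- 1)    ⊢ ((- (- (- c))) + (- 1))
(3) (- (- c))  =[neg_neg →]=  c    ⊢ cost 5, within 5

((- c) + (- 1))   [cost 5]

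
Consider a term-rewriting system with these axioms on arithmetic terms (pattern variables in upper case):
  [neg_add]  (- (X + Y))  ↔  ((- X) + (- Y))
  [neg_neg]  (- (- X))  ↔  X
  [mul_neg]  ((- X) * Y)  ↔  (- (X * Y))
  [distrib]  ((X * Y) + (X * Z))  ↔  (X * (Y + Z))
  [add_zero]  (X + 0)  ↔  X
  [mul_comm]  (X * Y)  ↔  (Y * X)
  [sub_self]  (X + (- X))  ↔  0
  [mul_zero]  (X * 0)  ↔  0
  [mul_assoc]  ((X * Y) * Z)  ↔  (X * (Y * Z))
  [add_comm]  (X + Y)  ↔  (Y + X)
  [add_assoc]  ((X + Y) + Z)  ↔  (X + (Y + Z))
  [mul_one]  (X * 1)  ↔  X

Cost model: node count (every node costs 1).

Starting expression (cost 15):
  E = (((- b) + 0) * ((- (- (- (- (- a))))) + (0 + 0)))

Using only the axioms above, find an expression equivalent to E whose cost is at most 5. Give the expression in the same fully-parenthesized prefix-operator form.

((- b) * (- a))   [cost 5]

(1) (- (- (- (- (- a)))))  =[neg_neg →]=  (- (- (- a)))    ⊢ (((- b) + 0) * ((- (- (- a))) + (0 + 0)))
(2) (- (- (- a)))  =[neg_neg →]=  (- a)    ⊢ (((- b) + 0) * ((- a) + (0 + 0)))
(3) ((- b) + 0)  =[add_zero →]=  (- b)    ⊢ ((- b) * ((- a) + (0 + 0)))
(4) (0 + 0)  =[add_zero →]=  0    ⊢ ((- b) * ((- a) + 0))
(5) ((- a) + 0)  =[add_zero →]=  (- a)    ⊢ cost 5, within 5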